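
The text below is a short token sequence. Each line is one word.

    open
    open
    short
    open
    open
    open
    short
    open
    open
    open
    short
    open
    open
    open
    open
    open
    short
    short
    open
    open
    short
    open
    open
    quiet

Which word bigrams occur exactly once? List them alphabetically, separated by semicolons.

Bigram counts meeting the condition (exactly once):
  open quiet: 1
  short short: 1

open quiet; short short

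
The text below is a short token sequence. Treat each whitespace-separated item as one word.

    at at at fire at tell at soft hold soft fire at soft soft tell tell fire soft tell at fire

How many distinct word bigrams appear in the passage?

14

21 tokens → 20 bigram windows in total.
Repeated bigrams (each contributes count−1 duplicates):
  at at: 2
  at fire: 2
  at soft: 2
  fire at: 2
  soft tell: 2
  tell at: 2
6 duplicate windows → 20 − 6 = 14 distinct.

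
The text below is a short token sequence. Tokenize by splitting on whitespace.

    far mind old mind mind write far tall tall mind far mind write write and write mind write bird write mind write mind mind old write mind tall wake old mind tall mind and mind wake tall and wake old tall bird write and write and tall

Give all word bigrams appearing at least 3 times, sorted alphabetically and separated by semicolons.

Bigram counts meeting the condition (at least 3 times):
  mind write: 4
  write and: 3
  write mind: 4

mind write; write and; write mind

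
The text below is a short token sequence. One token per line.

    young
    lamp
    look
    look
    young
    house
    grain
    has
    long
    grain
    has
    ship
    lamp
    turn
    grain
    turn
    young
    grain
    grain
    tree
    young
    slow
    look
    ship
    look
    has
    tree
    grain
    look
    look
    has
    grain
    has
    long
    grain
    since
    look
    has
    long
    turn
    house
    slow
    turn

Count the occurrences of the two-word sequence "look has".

Scanning the 42 overlapping bigram windows for "look has":
  position 25–26: look has
  position 30–31: look has
  position 37–38: look has

3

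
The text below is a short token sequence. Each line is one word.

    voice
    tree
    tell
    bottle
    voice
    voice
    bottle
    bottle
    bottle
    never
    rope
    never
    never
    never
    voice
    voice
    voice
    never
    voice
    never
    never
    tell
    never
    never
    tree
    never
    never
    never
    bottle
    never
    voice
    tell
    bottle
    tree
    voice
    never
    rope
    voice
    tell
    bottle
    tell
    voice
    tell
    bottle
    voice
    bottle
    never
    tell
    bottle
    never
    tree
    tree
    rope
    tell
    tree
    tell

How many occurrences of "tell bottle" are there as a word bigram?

Scanning the 55 overlapping bigram windows for "tell bottle":
  position 3–4: tell bottle
  position 32–33: tell bottle
  position 39–40: tell bottle
  position 43–44: tell bottle
  position 48–49: tell bottle

5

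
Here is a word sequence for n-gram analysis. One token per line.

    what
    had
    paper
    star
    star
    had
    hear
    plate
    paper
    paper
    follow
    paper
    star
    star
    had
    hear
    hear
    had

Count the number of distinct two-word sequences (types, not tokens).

13

18 tokens → 17 bigram windows in total.
Repeated bigrams (each contributes count−1 duplicates):
  had hear: 2
  paper star: 2
  star had: 2
  star star: 2
4 duplicate windows → 17 − 4 = 13 distinct.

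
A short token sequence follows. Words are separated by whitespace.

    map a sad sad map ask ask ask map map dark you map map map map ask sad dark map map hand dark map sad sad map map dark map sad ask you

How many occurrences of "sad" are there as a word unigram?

6

Scanning the 33 tokens for "sad":
  position 3: sad
  position 4: sad
  position 18: sad
  position 25: sad
  position 26: sad
  position 31: sad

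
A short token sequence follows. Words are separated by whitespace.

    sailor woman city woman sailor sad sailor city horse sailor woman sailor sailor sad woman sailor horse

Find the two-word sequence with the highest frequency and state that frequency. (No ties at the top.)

"woman sailor", 3 times

Bigram frequencies (highest first):
  woman sailor: 3
  sailor woman: 2
  sailor sad: 2
  woman city: 1
  city woman: 1
  sad sailor: 1
  … (6 more, each ≤ 1)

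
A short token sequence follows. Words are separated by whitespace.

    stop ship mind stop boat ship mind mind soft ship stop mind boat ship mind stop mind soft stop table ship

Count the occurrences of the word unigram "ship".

Scanning the 21 tokens for "ship":
  position 2: ship
  position 6: ship
  position 10: ship
  position 14: ship
  position 21: ship

5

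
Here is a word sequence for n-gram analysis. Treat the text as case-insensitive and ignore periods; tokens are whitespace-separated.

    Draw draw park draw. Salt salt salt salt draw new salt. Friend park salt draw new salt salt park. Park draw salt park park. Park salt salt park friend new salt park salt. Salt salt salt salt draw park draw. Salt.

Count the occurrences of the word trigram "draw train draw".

Scanning the 39 overlapping trigram windows for "draw train draw":
  (none found)

0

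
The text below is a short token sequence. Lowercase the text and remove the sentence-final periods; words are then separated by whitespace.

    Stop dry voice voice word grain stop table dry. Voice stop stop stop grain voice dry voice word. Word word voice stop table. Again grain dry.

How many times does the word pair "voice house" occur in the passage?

0

Scanning the 25 overlapping bigram windows for "voice house":
  (none found)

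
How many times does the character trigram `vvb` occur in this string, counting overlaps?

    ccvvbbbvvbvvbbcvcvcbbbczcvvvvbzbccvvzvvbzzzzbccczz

5

Sliding a length-3 window over the 50 characters (48 positions):
  position 3–5: vvb
  position 8–10: vvb
  position 11–13: vvb
  position 28–30: vvb
  position 38–40: vvb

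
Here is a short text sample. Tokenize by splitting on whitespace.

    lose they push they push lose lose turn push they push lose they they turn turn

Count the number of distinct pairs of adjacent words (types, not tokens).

10

16 tokens → 15 bigram windows in total.
Repeated bigrams (each contributes count−1 duplicates):
  they push: 3
  lose they: 2
  push lose: 2
  push they: 2
5 duplicate windows → 15 − 5 = 10 distinct.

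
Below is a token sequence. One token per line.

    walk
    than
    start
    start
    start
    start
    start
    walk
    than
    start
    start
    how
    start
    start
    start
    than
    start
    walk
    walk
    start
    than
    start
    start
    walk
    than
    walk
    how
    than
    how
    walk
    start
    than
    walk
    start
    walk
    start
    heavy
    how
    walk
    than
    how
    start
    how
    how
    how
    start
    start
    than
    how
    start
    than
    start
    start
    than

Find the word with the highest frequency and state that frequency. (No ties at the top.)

Unigram frequencies (highest first):
  start: 23
  than: 11
  walk: 10
  how: 9
  heavy: 1

"start", 23 times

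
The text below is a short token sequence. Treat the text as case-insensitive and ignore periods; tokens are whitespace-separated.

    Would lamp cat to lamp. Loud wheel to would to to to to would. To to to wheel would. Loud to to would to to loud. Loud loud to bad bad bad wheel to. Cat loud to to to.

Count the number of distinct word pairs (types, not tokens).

21

39 tokens → 38 bigram windows in total.
Repeated bigrams (each contributes count−1 duplicates):
  to to: 9
  loud to: 3
  to would: 3
  would to: 3
  bad bad: 2
  loud loud: 2
  wheel to: 2
17 duplicate windows → 38 − 17 = 21 distinct.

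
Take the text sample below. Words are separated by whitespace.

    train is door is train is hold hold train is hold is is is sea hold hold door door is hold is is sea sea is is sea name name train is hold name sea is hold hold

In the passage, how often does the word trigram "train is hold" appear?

Scanning the 36 overlapping trigram windows for "train is hold":
  position 5–7: train is hold
  position 9–11: train is hold
  position 31–33: train is hold

3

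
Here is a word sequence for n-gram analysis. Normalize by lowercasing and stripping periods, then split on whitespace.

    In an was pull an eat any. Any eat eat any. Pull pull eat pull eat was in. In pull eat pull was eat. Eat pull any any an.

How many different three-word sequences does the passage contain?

29 tokens → 27 trigram windows in total.
Repeated trigrams (each contributes count−1 duplicates):
  pull eat pull: 2
1 duplicate windows → 27 − 1 = 26 distinct.

26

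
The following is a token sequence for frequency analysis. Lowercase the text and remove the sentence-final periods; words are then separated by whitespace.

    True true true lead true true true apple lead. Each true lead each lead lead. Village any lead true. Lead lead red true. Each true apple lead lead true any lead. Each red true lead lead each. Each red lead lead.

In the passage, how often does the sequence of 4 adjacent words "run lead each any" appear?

0

Scanning the 38 overlapping 4-gram windows for "run lead each any":
  (none found)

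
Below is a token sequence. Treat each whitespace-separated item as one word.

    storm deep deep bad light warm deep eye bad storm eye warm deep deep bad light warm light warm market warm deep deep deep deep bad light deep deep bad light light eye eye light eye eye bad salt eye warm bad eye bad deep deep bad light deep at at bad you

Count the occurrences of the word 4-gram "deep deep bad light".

Scanning the 50 overlapping 4-gram windows for "deep deep bad light":
  position 2–5: deep deep bad light
  position 13–16: deep deep bad light
  position 24–27: deep deep bad light
  position 28–31: deep deep bad light
  position 45–48: deep deep bad light

5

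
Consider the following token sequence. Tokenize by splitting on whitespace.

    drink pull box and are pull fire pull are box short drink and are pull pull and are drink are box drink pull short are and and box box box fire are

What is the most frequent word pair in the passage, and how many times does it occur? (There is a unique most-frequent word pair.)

Bigram frequencies (highest first):
  and are: 3
  drink pull: 2
  are pull: 2
  are box: 2
  box box: 2
  pull box: 1
  … (19 more, each ≤ 1)

"and are", 3 times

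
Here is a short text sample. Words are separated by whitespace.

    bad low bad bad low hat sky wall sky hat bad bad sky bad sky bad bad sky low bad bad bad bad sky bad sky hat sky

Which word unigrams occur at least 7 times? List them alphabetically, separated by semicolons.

bad; sky

Unigram counts meeting the condition (at least 7 times):
  bad: 13
  sky: 8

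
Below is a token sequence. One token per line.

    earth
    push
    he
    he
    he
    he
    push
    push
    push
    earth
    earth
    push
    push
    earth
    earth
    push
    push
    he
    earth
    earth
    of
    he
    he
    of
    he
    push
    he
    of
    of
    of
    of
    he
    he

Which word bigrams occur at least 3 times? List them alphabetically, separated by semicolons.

earth earth; earth push; he he; of he; of of; push he; push push

Bigram counts meeting the condition (at least 3 times):
  earth earth: 3
  earth push: 3
  he he: 5
  of he: 3
  of of: 3
  push he: 3
  push push: 4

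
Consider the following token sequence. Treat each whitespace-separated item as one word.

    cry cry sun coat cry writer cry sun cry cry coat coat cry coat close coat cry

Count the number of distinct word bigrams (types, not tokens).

11

17 tokens → 16 bigram windows in total.
Repeated bigrams (each contributes count−1 duplicates):
  coat cry: 3
  cry coat: 2
  cry cry: 2
  cry sun: 2
5 duplicate windows → 16 − 5 = 11 distinct.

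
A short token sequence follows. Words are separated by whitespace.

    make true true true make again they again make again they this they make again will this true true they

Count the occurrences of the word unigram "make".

Scanning the 20 tokens for "make":
  position 1: make
  position 5: make
  position 9: make
  position 14: make

4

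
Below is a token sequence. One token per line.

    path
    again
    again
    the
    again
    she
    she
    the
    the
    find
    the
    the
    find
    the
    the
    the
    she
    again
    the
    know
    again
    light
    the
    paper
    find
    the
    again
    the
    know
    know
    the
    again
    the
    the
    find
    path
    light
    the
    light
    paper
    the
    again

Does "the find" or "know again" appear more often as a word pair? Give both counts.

"the find": 3 occurrences
"know again": 1 occurrence

"the find" (3 vs 1)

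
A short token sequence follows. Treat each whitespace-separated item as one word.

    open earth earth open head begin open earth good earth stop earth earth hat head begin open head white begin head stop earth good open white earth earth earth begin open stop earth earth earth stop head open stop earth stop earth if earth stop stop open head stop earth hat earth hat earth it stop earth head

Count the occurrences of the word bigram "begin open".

Scanning the 57 overlapping bigram windows for "begin open":
  position 6–7: begin open
  position 16–17: begin open
  position 30–31: begin open

3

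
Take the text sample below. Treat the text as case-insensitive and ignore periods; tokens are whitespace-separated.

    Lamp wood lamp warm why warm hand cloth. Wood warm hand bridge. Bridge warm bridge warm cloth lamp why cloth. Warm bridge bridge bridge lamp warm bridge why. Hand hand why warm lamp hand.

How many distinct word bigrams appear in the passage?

34 tokens → 33 bigram windows in total.
Repeated bigrams (each contributes count−1 duplicates):
  bridge bridge: 3
  warm bridge: 3
  bridge warm: 2
  lamp warm: 2
  warm hand: 2
  why warm: 2
8 duplicate windows → 33 − 8 = 25 distinct.

25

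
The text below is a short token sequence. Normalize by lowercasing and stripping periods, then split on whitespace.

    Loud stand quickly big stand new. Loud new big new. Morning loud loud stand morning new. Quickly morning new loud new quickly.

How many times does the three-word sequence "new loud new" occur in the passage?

Scanning the 20 overlapping trigram windows for "new loud new":
  position 6–8: new loud new
  position 19–21: new loud new

2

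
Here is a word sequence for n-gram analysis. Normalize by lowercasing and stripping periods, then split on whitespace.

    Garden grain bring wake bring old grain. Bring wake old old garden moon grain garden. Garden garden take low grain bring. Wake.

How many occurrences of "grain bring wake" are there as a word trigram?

3

Scanning the 20 overlapping trigram windows for "grain bring wake":
  position 2–4: grain bring wake
  position 7–9: grain bring wake
  position 20–22: grain bring wake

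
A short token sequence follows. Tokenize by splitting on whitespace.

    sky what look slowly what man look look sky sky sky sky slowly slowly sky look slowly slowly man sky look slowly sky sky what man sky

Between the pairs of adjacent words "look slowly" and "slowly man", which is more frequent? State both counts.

"look slowly" (3 vs 1)

"look slowly": 3 occurrences
"slowly man": 1 occurrence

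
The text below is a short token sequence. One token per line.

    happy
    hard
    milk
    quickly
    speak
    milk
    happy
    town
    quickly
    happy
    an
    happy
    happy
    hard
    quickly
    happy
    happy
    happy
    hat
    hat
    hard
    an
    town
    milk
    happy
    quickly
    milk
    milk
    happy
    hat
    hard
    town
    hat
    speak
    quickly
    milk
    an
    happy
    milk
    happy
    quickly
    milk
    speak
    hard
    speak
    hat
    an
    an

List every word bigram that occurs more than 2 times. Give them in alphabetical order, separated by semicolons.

happy happy; milk happy; quickly milk

Bigram counts meeting the condition (more than 2 times):
  happy happy: 3
  milk happy: 4
  quickly milk: 3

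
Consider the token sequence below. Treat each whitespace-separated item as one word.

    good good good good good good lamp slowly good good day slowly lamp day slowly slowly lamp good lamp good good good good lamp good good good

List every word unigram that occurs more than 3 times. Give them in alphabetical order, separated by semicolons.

good; lamp; slowly

Unigram counts meeting the condition (more than 3 times):
  good: 16
  lamp: 5
  slowly: 4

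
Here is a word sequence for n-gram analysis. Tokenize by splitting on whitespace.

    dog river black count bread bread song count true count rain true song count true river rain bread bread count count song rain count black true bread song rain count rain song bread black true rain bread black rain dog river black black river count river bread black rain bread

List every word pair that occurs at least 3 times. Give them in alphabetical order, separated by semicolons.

Bigram counts meeting the condition (at least 3 times):
  bread black: 3
  rain bread: 3

bread black; rain bread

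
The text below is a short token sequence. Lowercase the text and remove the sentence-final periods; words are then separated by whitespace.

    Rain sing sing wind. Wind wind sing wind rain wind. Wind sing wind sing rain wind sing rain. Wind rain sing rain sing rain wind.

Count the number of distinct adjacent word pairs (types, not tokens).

8

25 tokens → 24 bigram windows in total.
Repeated bigrams (each contributes count−1 duplicates):
  rain wind: 4
  sing rain: 4
  wind sing: 4
  rain sing: 3
  sing wind: 3
  wind wind: 3
  wind rain: 2
16 duplicate windows → 24 − 16 = 8 distinct.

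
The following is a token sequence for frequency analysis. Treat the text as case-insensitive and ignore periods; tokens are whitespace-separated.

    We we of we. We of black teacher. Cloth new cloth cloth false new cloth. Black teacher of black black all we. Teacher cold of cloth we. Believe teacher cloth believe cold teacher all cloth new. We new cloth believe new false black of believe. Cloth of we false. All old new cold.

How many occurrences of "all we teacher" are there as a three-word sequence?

Scanning the 51 overlapping trigram windows for "all we teacher":
  position 21–23: all we teacher

1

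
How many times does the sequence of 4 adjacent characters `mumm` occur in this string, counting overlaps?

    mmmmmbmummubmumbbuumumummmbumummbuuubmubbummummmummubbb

Sliding a length-4 window over the 55 characters (52 positions):
  position 7–10: mumm
  position 22–25: mumm
  position 29–32: mumm
  position 44–47: mumm
  position 48–51: mumm

5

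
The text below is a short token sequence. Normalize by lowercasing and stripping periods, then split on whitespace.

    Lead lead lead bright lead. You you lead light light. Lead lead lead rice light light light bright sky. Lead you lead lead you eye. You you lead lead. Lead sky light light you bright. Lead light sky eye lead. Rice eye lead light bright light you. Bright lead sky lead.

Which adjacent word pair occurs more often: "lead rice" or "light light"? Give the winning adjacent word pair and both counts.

"light light" (4 vs 2)

"lead rice": 2 occurrences
"light light": 4 occurrences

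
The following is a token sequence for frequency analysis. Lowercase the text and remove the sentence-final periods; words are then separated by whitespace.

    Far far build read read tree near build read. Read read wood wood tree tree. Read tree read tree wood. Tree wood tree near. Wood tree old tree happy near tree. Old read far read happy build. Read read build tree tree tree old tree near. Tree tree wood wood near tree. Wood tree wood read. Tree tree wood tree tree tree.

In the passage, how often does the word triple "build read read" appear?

Scanning the 60 overlapping trigram windows for "build read read":
  position 3–5: build read read
  position 8–10: build read read
  position 37–39: build read read

3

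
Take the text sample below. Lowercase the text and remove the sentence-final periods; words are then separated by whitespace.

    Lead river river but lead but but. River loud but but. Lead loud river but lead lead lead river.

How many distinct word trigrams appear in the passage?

19 tokens → 17 trigram windows in total.
Repeated trigrams (each contributes count−1 duplicates):
  river but lead: 2
1 duplicate windows → 17 − 1 = 16 distinct.

16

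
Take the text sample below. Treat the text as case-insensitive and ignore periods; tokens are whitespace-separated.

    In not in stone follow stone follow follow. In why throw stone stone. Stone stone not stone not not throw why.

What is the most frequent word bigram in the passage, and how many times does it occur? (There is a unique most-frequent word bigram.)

"stone stone", 3 times

Bigram frequencies (highest first):
  stone stone: 3
  stone follow: 2
  stone not: 2
  in not: 1
  not in: 1
  in stone: 1
  … (10 more, each ≤ 1)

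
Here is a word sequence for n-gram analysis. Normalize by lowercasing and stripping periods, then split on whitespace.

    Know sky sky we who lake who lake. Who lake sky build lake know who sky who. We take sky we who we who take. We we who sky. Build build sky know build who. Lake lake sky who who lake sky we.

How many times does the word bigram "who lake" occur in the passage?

5

Scanning the 42 overlapping bigram windows for "who lake":
  position 5–6: who lake
  position 7–8: who lake
  position 9–10: who lake
  position 35–36: who lake
  position 40–41: who lake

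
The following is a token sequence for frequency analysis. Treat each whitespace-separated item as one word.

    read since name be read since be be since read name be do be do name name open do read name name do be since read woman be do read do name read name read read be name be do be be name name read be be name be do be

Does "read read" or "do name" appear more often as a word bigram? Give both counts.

"read read": 1 occurrence
"do name": 2 occurrences

"do name" (2 vs 1)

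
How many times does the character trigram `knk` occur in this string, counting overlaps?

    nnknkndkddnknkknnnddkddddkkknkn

3

Sliding a length-3 window over the 31 characters (29 positions):
  position 3–5: knk
  position 12–14: knk
  position 28–30: knk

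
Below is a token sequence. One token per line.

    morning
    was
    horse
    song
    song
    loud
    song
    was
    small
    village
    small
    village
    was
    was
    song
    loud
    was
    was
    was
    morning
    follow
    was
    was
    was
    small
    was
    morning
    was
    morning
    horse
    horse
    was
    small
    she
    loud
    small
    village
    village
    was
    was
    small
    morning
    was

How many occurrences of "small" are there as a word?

6

Scanning the 43 tokens for "small":
  position 9: small
  position 11: small
  position 25: small
  position 33: small
  position 36: small
  position 41: small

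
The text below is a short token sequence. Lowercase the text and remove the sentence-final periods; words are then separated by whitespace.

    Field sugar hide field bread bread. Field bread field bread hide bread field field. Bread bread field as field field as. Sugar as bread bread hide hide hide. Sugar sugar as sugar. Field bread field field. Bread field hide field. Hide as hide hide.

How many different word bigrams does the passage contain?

21

44 tokens → 43 bigram windows in total.
Repeated bigrams (each contributes count−1 duplicates):
  bread field: 6
  field bread: 6
  bread bread: 3
  field field: 3
  hide hide: 3
  as sugar: 2
  bread hide: 2
  field as: 2
  … (3 more repeated)
22 duplicate windows → 43 − 22 = 21 distinct.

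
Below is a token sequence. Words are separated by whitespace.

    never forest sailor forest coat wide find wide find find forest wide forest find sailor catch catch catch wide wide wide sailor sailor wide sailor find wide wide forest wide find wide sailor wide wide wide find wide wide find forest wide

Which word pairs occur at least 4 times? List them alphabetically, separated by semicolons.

Bigram counts meeting the condition (at least 4 times):
  find wide: 4
  wide find: 5
  wide wide: 6

find wide; wide find; wide wide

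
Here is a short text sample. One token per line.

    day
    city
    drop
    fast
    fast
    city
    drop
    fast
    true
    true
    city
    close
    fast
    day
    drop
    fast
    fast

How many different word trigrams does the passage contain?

17 tokens → 15 trigram windows in total.
Repeated trigrams (each contributes count−1 duplicates):
  city drop fast: 2
  drop fast fast: 2
2 duplicate windows → 15 − 2 = 13 distinct.

13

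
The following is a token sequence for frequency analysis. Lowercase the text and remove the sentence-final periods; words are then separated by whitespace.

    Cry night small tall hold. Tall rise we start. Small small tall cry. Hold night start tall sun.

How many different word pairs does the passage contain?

18 tokens → 17 bigram windows in total.
Repeated bigrams (each contributes count−1 duplicates):
  small tall: 2
1 duplicate windows → 17 − 1 = 16 distinct.

16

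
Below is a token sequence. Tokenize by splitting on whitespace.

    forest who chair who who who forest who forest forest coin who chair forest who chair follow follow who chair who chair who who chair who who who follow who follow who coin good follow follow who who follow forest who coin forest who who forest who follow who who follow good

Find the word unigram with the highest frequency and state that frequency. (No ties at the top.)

Unigram frequencies (highest first):
  who: 24
  follow: 9
  forest: 8
  chair: 6
  coin: 3
  good: 2

"who", 24 times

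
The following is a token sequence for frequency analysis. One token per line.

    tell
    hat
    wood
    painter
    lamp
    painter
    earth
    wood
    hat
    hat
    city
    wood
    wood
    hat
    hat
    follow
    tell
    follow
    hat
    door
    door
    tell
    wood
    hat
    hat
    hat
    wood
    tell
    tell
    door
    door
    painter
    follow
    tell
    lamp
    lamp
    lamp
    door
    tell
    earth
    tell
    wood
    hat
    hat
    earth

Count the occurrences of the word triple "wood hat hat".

Scanning the 43 overlapping trigram windows for "wood hat hat":
  position 8–10: wood hat hat
  position 13–15: wood hat hat
  position 23–25: wood hat hat
  position 42–44: wood hat hat

4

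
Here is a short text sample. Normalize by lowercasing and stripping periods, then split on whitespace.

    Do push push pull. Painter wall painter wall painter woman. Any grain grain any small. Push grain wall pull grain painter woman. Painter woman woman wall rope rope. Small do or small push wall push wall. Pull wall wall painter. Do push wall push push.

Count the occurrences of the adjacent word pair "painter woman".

3

Scanning the 44 overlapping bigram windows for "painter woman":
  position 9–10: painter woman
  position 21–22: painter woman
  position 23–24: painter woman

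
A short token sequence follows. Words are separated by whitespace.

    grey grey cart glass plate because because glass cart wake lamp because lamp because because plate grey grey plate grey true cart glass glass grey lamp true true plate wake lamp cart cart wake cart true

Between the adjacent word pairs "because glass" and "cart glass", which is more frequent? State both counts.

"because glass": 1 occurrence
"cart glass": 2 occurrences

"cart glass" (2 vs 1)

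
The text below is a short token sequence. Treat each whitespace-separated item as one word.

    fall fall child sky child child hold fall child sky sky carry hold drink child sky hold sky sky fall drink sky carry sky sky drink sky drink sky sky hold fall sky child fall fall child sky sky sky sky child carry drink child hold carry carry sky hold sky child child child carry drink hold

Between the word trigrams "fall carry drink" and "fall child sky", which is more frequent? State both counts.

"fall carry drink": 0 occurrences
"fall child sky": 3 occurrences

"fall child sky" (3 vs 0)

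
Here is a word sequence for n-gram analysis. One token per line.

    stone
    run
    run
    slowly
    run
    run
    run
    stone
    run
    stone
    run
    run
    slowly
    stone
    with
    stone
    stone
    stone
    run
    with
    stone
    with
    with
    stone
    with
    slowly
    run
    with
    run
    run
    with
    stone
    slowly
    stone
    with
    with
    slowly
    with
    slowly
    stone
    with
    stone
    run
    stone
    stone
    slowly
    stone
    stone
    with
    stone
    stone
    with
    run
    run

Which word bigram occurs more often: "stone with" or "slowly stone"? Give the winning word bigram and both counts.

"stone with": 7 occurrences
"slowly stone": 4 occurrences

"stone with" (7 vs 4)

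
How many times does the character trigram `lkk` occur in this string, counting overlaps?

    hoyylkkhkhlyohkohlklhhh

Sliding a length-3 window over the 23 characters (21 positions):
  position 5–7: lkk

1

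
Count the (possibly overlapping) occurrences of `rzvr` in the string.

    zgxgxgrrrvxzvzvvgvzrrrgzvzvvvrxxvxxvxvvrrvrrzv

0

Sliding a length-4 window over the 46 characters (43 positions):
  (no match at any position)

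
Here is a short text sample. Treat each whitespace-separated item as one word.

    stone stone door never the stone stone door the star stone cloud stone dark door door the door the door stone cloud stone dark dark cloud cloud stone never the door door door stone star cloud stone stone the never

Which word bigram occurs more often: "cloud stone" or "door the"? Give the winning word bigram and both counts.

"cloud stone": 4 occurrences
"door the": 3 occurrences

"cloud stone" (4 vs 3)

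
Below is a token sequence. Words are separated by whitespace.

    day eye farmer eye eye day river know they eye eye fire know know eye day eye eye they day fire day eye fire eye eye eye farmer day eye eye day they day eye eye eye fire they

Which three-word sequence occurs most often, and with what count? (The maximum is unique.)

"day eye eye", 3 times

Trigram frequencies (highest first):
  day eye eye: 3
  eye eye day: 2
  eye eye fire: 2
  eye eye eye: 2
  day eye farmer: 1
  eye farmer eye: 1
  … (26 more, each ≤ 1)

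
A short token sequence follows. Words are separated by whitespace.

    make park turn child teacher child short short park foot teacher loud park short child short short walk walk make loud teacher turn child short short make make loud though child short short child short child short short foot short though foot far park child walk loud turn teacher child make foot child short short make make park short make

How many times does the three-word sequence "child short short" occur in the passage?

Scanning the 58 overlapping trigram windows for "child short short":
  position 6–8: child short short
  position 15–17: child short short
  position 24–26: child short short
  position 31–33: child short short
  position 36–38: child short short
  position 53–55: child short short

6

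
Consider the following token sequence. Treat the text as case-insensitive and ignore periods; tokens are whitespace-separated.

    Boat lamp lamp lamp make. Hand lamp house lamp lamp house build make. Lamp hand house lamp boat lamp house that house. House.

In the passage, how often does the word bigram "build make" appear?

1

Scanning the 22 overlapping bigram windows for "build make":
  position 12–13: build make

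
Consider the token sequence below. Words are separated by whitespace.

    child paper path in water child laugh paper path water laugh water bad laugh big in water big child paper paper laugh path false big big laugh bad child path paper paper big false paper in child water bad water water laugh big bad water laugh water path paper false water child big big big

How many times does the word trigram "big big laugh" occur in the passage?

Scanning the 53 overlapping trigram windows for "big big laugh":
  position 25–27: big big laugh

1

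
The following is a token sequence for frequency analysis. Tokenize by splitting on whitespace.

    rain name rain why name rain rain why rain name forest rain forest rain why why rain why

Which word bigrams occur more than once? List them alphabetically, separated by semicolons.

Bigram counts meeting the condition (more than once):
  forest rain: 2
  name rain: 2
  rain name: 2
  rain why: 4
  why rain: 2

forest rain; name rain; rain name; rain why; why rain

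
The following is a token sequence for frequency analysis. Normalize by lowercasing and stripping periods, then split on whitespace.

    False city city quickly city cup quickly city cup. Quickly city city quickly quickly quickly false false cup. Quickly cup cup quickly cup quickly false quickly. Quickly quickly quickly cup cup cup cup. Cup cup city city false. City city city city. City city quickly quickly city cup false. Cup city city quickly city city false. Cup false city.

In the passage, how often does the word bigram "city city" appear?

10

Scanning the 58 overlapping bigram windows for "city city":
  position 2–3: city city
  position 11–12: city city
  position 36–37: city city
  position 39–40: city city
  position 40–41: city city
  position 41–42: city city
  position 42–43: city city
  position 43–44: city city
  position 51–52: city city
  position 54–55: city city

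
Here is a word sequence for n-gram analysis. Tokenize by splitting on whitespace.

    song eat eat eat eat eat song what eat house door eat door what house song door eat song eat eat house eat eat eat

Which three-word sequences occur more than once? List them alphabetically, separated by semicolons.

Trigram counts meeting the condition (more than once):
  eat eat eat: 4
  song eat eat: 2

eat eat eat; song eat eat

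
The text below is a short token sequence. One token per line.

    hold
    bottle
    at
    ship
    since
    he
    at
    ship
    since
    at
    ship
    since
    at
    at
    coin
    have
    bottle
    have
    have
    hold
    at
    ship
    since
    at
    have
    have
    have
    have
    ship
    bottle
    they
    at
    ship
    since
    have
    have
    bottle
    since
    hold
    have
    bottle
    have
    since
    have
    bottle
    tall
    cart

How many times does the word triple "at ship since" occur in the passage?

5

Scanning the 45 overlapping trigram windows for "at ship since":
  position 3–5: at ship since
  position 7–9: at ship since
  position 10–12: at ship since
  position 21–23: at ship since
  position 32–34: at ship since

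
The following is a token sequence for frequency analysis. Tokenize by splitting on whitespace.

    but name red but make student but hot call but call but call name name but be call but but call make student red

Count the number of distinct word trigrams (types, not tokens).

24 tokens → 22 trigram windows in total.
Repeated trigrams (each contributes count−1 duplicates):
  call but call: 2
1 duplicate windows → 22 − 1 = 21 distinct.

21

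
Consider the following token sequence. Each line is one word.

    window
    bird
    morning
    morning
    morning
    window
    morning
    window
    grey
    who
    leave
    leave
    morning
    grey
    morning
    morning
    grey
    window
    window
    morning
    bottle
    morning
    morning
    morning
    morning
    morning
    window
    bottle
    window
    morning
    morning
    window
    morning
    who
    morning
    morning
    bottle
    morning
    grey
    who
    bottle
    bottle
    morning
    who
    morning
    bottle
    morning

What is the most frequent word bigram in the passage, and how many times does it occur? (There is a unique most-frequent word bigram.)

Bigram frequencies (highest first):
  morning morning: 9
  morning window: 4
  window morning: 4
  bottle morning: 4
  morning grey: 3
  morning bottle: 3
  … (16 more, each ≤ 2)

"morning morning", 9 times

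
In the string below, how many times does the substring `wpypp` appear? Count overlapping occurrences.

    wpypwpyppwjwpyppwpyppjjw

Sliding a length-5 window over the 24 characters (20 positions):
  position 5–9: wpypp
  position 12–16: wpypp
  position 17–21: wpypp

3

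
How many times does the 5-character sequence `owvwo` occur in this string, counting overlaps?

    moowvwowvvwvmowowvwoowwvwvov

Sliding a length-5 window over the 28 characters (24 positions):
  position 3–7: owvwo
  position 16–20: owvwo

2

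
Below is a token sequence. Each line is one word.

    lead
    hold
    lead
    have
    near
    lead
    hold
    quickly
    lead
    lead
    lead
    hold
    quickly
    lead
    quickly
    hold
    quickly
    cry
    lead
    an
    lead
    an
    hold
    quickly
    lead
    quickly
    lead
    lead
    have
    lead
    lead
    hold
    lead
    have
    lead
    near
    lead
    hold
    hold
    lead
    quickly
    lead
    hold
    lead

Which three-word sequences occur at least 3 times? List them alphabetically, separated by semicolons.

hold quickly lead; lead hold lead

Trigram counts meeting the condition (at least 3 times):
  hold quickly lead: 3
  lead hold lead: 3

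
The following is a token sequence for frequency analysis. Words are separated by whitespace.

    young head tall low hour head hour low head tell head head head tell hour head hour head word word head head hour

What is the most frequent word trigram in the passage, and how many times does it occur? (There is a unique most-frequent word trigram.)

"hour head hour", 2 times

Trigram frequencies (highest first):
  hour head hour: 2
  young head tall: 1
  head tall low: 1
  tall low hour: 1
  low hour head: 1
  head hour low: 1
  … (14 more, each ≤ 1)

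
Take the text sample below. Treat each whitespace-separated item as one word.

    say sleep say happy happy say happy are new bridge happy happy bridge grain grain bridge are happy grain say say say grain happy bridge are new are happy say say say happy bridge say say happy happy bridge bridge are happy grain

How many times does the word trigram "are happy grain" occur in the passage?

Scanning the 41 overlapping trigram windows for "are happy grain":
  position 17–19: are happy grain
  position 41–43: are happy grain

2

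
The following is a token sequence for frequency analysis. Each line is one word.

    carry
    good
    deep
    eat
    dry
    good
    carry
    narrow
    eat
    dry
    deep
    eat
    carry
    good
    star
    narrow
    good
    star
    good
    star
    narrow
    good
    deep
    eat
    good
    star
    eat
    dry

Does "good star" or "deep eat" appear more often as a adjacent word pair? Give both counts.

"good star" (4 vs 3)

"good star": 4 occurrences
"deep eat": 3 occurrences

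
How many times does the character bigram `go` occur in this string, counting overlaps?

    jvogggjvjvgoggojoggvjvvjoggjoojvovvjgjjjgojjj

3

Sliding a length-2 window over the 45 characters (44 positions):
  position 11–12: go
  position 14–15: go
  position 41–42: go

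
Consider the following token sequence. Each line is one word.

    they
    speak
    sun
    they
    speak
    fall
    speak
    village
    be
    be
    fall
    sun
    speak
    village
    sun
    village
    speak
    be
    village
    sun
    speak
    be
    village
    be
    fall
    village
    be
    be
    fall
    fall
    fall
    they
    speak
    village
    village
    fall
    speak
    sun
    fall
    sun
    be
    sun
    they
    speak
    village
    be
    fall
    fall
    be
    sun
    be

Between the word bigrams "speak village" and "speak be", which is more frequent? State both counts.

"speak village": 4 occurrences
"speak be": 2 occurrences

"speak village" (4 vs 2)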